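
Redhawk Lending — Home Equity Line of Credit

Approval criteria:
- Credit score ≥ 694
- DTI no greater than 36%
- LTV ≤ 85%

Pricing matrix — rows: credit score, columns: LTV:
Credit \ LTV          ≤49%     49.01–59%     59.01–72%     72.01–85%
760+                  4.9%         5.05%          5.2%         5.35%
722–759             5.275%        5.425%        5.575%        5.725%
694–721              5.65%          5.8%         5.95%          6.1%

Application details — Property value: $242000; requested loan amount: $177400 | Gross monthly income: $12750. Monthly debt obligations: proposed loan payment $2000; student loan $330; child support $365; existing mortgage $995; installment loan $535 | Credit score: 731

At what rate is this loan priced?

5.725%

Credit score 731 ≥ 694; Total monthly debts = (2,000 + 330 + 365 + 995 + 535) = 4,225. DTI = 4,225/12,750 = 33.1% ≤ 36%
Loan-to-value = 177,400/242,000 = 73.3% — pass (85% max)
Score 731 is in the 722–759 band; LTV 73.3% is in the 72.01–85% band → 5.725%.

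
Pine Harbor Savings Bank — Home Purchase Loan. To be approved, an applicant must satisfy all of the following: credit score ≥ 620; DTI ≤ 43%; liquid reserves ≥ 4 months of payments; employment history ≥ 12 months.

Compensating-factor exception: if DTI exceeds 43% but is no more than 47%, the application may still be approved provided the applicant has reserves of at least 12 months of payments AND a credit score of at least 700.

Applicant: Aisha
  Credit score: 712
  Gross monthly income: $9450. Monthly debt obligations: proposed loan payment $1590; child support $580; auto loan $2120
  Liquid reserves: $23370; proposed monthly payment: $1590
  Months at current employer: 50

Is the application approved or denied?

Credit score 712 ≥ 620 (meets base)
Total debts = (1,590 + 580 + 2,120) = 4,290. DTI = 4,290/9,450 = 45.4% > 43% — standard DTI limit exceeded.
Reserves: 23,370 ÷ 1,590 = 14.7 months (meets 4-month minimum)
Employment 50 ≥ 12 months
45.4% falls in the override range (43%–47%), so the compensating-factor test applies.
Reserves 14.7 ≥ 12 months; credit score 712 ≥ 700.
Both compensating conditions met → exception applies.

Approved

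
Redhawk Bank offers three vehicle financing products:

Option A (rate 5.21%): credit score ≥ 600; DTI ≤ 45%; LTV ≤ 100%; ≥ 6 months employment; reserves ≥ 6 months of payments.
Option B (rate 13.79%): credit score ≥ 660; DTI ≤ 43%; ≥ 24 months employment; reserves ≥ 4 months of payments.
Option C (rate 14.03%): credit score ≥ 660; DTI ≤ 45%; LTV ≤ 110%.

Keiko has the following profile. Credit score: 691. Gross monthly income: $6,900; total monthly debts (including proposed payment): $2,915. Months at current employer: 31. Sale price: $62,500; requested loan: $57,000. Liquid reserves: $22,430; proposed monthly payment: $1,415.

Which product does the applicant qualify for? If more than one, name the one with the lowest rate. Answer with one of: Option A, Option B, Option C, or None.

DTI = 2,915/6,900 = 42.2%.
LTV = 57,000/62,500 = 91.2%.
Reserves = 22,430/1,415 = 15.9 months.
Option A: score 691 ≥ 600; DTI 42.2% ≤ 45%; LTV 91.2% ≤ 100%; employment 31 ≥ 6 mo; reserves 15.9 ≥ 6 mo → qualifies.
Option B: score 691 ≥ 660; DTI 42.2% ≤ 43%; employment 31 ≥ 24 mo; reserves 15.9 ≥ 4 mo → qualifies.
Option C: score 691 ≥ 660; DTI 42.2% ≤ 45%; LTV 91.2% ≤ 110% → qualifies.
Qualifying: Option A, Option B, Option C. Lowest rate is 5.21% → Option A.

Option A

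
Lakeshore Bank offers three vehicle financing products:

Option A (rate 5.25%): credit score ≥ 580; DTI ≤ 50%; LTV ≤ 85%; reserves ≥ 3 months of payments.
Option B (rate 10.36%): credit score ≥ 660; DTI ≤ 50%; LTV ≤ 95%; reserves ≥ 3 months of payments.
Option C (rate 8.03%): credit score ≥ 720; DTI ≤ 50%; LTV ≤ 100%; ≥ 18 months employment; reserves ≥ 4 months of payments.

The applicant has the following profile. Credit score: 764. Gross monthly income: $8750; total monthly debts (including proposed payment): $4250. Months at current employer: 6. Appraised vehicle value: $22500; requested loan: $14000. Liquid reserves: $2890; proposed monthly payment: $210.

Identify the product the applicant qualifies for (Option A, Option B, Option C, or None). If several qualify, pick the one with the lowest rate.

DTI = 4,250/8,750 = 48.6%.
LTV = 14,000/22,500 = 62.2%.
Reserves = 2,890/210 = 13.8 months.
Option A: score 764 ≥ 580; DTI 48.6% ≤ 50%; LTV 62.2% ≤ 85%; reserves 13.8 ≥ 3 mo → qualifies.
Option B: score 764 ≥ 660; DTI 48.6% ≤ 50%; LTV 62.2% ≤ 95%; reserves 13.8 ≥ 3 mo → qualifies.
Option C: score 764 ≥ 720; DTI 48.6% ≤ 50%; LTV 62.2% ≤ 100%; employment 6 < 18 mo; reserves 13.8 ≥ 4 mo → does not qualify.
Qualifying: Option A, Option B. Lowest rate is 5.25% → Option A.

Option A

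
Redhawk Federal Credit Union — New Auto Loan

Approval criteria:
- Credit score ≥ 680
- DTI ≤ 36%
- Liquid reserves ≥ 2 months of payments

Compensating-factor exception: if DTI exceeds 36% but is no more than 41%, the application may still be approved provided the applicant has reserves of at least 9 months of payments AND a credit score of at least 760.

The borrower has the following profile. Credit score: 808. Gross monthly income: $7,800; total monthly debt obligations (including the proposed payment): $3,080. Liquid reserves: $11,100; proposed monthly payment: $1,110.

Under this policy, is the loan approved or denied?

Approved

Credit score 808 ≥ 680 (meets base)
DTI = 3,080/7,800 = 39.5% > 36% — standard DTI limit exceeded.
Liquid reserves cover 11,100/1,110 = 10.0 months — ≥ 2 required
DTI 39.5% is within the 36%–41% exception band; checking compensating factors.
Reserves 10.0 ≥ 9 months; credit score 808 ≥ 760.
Both override conditions satisfied; DTI exception granted.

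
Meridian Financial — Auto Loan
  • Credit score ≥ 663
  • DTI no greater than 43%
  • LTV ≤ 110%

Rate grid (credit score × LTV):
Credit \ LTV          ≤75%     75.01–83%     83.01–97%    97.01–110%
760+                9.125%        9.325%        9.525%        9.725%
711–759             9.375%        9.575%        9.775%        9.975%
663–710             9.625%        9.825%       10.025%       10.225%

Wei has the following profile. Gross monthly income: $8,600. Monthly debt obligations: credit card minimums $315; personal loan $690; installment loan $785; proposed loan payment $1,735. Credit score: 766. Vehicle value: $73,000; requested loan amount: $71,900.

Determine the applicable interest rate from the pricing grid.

Credit score 766 ≥ 663; Total monthly debts = (315 + 690 + 785 + 1,735) = 3,525. DTI: 3,525 ÷ 8,600 = 41%, within the 43% cap
LTV: 71,900 ÷ 73,000 = 98.5%, within 110% cap
Row: 766 falls in 760+. Column: 98.5% falls in 97.01–110%. Rate = 9.725%.

9.725%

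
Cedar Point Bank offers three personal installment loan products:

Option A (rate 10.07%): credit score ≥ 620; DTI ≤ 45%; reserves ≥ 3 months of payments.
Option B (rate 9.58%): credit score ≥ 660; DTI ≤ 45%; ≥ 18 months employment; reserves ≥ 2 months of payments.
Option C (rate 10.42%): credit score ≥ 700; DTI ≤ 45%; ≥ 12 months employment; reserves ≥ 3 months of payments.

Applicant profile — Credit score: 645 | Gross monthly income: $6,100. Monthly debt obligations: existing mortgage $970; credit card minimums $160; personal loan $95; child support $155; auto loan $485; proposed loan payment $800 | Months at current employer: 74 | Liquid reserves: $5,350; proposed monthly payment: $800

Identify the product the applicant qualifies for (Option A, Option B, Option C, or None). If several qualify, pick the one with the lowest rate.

Total debts = (970 + 160 + 95 + 155 + 485 + 800) = 2,665; DTI = 2,665/6,100 = 43.7%.
Reserves = 5,350/800 = 6.7 months.
Option A: score 645 ≥ 620; DTI 43.7% ≤ 45%; reserves 6.7 ≥ 3 mo → qualifies.
Option B: score 645 < 660; DTI 43.7% ≤ 45%; employment 74 ≥ 18 mo; reserves 6.7 ≥ 2 mo → does not qualify.
Option C: score 645 < 700; DTI 43.7% ≤ 45%; employment 74 ≥ 12 mo; reserves 6.7 ≥ 3 mo → does not qualify.

Option A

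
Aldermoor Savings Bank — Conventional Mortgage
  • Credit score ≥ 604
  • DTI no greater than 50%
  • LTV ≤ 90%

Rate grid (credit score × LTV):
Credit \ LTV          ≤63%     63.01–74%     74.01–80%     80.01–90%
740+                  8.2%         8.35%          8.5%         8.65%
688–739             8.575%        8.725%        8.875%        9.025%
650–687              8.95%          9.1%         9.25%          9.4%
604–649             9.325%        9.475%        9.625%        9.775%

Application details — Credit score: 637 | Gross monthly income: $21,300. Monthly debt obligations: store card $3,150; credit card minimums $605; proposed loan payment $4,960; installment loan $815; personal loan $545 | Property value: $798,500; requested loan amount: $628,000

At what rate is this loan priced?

9.625%

Credit score 637 ≥ 604; Total monthly debts = (3,150 + 605 + 4,960 + 815 + 545) = 10,075. DTI: 10,075 ÷ 21,300 = 47.3%, within the 50% cap
LTV: 628,000 ÷ 798,500 = 78.6%, within 90% cap
Row: 637 falls in 604–649. Column: 78.6% falls in 74.01–80%. Rate = 9.625%.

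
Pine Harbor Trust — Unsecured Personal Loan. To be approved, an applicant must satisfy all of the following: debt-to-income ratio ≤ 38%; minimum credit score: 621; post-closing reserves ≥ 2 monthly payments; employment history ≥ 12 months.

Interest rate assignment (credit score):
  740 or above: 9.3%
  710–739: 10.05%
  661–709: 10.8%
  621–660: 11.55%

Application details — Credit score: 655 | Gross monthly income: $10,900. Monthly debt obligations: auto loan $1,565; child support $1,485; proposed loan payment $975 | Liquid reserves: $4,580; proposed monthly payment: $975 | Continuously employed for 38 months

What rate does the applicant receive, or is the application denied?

Credit score 655 ≥ 621 (meets minimum)
Employment 38 ≥ 12 months
Reserves = 4,580/975 = 4.7 months ≥ 2
Total monthly debts = (1,565 + 1,485 + 975) = 4,025. DTI = 4,025/10,900 = 36.9% ≤ 38%
All requirements met. Score 655 falls in the 621–660 tier → 11.55%.

Approved at 11.55%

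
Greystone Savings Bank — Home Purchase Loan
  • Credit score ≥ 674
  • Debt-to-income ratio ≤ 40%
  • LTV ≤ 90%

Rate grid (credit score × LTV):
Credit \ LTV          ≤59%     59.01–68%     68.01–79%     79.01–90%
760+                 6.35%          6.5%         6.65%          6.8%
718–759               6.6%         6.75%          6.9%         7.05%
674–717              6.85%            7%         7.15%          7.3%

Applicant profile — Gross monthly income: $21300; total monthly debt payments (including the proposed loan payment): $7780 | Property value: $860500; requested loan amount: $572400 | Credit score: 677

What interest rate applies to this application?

7%

Credit score 677 ≥ 674; DTI = 7,780/21,300 = 36.5% ≤ 40%
LTV = 572,400/860,500 = 66.5% ≤ 90%
Score 677 is in the 674–717 band; LTV 66.5% is in the 59.01–68% band → 7%.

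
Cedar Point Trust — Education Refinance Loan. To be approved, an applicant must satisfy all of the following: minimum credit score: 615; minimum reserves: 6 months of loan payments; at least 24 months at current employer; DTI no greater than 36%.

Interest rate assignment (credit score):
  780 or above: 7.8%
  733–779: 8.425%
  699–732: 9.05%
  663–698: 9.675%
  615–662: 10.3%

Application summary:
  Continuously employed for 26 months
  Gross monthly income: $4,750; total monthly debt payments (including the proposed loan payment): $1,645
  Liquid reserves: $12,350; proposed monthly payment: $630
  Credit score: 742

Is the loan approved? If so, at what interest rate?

Credit score 742 ≥ 615 (meets minimum)
Employment 26 ≥ 24 months
DTI: 1,645 ÷ 4,750 = 34.6%, within the 36% cap
Liquid reserves cover 12,350/630 = 19.6 months — ≥ 6 required
All requirements met. Score 742 falls in the 733–779 tier → 8.425%.

Approved at 8.425%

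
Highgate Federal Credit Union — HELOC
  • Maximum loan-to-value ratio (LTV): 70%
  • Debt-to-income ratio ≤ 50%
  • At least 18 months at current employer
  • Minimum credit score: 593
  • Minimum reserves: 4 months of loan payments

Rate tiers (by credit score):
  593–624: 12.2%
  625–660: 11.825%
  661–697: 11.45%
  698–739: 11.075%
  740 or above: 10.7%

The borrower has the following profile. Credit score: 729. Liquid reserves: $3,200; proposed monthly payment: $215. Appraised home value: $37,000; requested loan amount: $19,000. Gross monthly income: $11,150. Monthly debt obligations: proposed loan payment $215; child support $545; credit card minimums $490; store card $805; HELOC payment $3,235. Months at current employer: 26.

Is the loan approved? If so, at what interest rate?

Approved at 11.075%

Credit score 729 ≥ 593 (meets minimum)
LTV = 19,000/37,000 = 51.4% ≤ 70%
Employment 26 ≥ 18 months
Liquid reserves cover 3,200/215 = 14.9 months — ≥ 4 required
Total monthly debts = (215 + 545 + 490 + 805 + 3,235) = 5,290. DTI: 5,290 ÷ 11,150 = 47.4%, within the 50% cap
All requirements met. Score 729 falls in the 698–739 tier → 11.075%.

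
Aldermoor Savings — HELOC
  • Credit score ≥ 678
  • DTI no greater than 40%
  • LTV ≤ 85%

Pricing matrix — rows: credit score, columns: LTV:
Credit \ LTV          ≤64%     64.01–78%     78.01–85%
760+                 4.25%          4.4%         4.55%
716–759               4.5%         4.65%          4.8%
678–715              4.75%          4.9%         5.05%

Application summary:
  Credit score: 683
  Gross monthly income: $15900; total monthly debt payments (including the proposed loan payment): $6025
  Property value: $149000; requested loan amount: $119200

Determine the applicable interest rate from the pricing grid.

Credit score 683 ≥ 678; Debt-to-income = 6,025/15,900 = 37.9% — meets 40% limit
LTV: 119,200 ÷ 149,000 = 80%, within 85% cap
Row: 683 falls in 678–715. Column: 80% falls in 78.01–85%. Rate = 5.05%.

5.05%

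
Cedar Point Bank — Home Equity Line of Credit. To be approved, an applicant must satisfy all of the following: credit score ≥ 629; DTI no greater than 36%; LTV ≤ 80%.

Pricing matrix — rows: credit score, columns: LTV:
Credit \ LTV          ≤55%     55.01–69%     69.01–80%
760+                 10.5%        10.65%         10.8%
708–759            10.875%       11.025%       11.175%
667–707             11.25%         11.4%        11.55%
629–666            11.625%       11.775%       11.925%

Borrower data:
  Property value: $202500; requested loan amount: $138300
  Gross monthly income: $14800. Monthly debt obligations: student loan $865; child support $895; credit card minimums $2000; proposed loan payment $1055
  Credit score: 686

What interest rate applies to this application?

Credit score 686 ≥ 629; Total monthly debts = (865 + 895 + 2,000 + 1,055) = 4,815. DTI = 4,815/14,800 = 32.5% ≤ 36%
LTV: 138,300 ÷ 202,500 = 68.3%, within 80% cap
Score 686 is in the 667–707 band; LTV 68.3% is in the 55.01–69% band → 11.4%.

11.4%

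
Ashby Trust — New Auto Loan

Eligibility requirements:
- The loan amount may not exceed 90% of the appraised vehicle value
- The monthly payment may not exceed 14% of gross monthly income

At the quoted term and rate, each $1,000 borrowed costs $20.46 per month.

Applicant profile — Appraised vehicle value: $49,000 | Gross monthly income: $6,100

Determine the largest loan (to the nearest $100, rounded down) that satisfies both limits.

$41,700

Payment cap: 14% × $6,100 = $854/month.
At $20.46 per $1,000, that supports 854/20.46 × 1,000 ≈ $41,739 → $41,700.
LTV cap: 90% × $49,000 = $44,100 → $44,100.
Binding constraint: payment-to-income.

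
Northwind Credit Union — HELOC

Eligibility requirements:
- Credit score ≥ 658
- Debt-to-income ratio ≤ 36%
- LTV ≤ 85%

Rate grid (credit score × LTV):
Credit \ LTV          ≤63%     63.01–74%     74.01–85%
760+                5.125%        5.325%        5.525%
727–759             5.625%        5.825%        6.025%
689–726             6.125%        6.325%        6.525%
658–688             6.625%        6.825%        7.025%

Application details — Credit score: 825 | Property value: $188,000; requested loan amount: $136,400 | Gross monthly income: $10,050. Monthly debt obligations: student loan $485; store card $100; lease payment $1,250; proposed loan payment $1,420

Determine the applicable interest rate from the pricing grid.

5.325%

Credit score 825 ≥ 658; Total monthly debts = (485 + 100 + 1,250 + 1,420) = 3,255. DTI: 3,255 ÷ 10,050 = 32.4%, within the 36% cap
LTV: 136,400 ÷ 188,000 = 72.6%, within 85% cap
Score 825 is in the 760+ band; LTV 72.6% is in the 63.01–74% band → 5.325%.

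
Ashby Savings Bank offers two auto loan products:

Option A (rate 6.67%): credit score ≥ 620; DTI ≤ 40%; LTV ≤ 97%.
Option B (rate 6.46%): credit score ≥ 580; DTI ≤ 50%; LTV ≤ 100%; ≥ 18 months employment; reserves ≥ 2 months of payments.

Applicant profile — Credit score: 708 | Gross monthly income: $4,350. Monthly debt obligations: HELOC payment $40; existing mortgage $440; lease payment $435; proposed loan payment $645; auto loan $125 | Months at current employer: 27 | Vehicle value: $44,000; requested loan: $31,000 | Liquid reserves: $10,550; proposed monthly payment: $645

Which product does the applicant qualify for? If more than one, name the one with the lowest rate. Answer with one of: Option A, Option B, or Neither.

Total debts = (40 + 440 + 435 + 645 + 125) = 1,685; DTI = 1,685/4,350 = 38.7%.
LTV = 31,000/44,000 = 70.5%.
Reserves = 10,550/645 = 16.4 months.
Option A: score 708 ≥ 620; DTI 38.7% ≤ 40%; LTV 70.5% ≤ 97% → qualifies.
Option B: score 708 ≥ 580; DTI 38.7% ≤ 50%; LTV 70.5% ≤ 100%; employment 27 ≥ 18 mo; reserves 16.4 ≥ 2 mo → qualifies.
Qualifying: Option A, Option B. Lowest rate is 6.46% → Option B.

Option B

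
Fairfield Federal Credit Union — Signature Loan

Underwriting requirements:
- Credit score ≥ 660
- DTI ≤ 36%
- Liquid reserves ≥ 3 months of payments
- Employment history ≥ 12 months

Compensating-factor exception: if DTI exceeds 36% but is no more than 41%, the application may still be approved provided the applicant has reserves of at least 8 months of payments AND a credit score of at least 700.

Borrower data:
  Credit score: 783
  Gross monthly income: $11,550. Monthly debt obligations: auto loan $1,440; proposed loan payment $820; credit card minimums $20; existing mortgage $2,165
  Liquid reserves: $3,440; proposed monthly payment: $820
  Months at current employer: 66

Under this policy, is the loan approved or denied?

Credit score 783 ≥ 660 (meets base)
Total debts = (1,440 + 820 + 20 + 2,165) = 4,445. DTI: 4,445 ÷ 11,550 = 38.5%, over the 36% base limit.
Reserves: 3,440 ÷ 820 = 4.2 months (meets 3-month minimum)
Employment 66 ≥ 12 months
DTI 38.5% is within the 36%–41% exception band; checking compensating factors.
Override check — reserves: 4.2 mo (short of 8); score: 783 (ok).
Override conditions not both satisfied; exception does not apply.

Denied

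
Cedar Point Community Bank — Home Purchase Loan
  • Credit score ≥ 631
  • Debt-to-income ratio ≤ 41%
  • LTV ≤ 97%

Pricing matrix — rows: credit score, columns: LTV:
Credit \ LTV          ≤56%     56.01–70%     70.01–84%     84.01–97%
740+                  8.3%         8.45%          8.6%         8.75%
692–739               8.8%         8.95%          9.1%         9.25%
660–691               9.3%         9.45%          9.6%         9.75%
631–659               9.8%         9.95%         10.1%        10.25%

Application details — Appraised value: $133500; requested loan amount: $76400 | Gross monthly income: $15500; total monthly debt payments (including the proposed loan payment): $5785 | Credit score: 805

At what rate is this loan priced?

Credit score 805 ≥ 631; DTI: 5,785 ÷ 15,500 = 37.3%, within the 41% cap
Loan-to-value = 76,400/133,500 = 57.2% — pass (97% max)
Score 805 is in the 740+ band; LTV 57.2% is in the 56.01–70% band → 8.45%.

8.45%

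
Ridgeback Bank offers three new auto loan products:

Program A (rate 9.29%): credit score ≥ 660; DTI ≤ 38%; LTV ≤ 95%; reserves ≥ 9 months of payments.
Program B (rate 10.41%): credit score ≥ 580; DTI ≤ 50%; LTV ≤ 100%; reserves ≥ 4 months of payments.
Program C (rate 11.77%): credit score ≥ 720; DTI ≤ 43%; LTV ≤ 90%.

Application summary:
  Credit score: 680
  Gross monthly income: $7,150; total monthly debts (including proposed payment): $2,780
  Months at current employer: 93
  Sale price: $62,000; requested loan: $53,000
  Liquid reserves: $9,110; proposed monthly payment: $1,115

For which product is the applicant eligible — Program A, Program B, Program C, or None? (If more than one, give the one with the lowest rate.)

DTI = 2,780/7,150 = 38.9%.
LTV = 53,000/62,000 = 85.5%.
Reserves = 9,110/1,115 = 8.2 months.
Program A: score 680 ≥ 660; DTI 38.9% > 38%; LTV 85.5% ≤ 95%; reserves 8.2 < 9 mo → does not qualify.
Program B: score 680 ≥ 580; DTI 38.9% ≤ 50%; LTV 85.5% ≤ 100%; reserves 8.2 ≥ 4 mo → qualifies.
Program C: score 680 < 720; DTI 38.9% ≤ 43%; LTV 85.5% ≤ 90% → does not qualify.

Program B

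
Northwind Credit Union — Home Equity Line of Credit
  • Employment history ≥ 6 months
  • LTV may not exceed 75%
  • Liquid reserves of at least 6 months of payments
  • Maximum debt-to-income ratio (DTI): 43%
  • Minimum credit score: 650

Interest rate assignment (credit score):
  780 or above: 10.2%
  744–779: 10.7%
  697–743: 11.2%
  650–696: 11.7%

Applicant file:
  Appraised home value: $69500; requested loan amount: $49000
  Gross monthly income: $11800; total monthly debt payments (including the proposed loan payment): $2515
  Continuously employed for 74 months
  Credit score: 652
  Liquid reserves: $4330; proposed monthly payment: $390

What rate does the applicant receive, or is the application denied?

Credit score 652 ≥ 650 (meets minimum)
Debt-to-income = 2,515/11,800 = 21.3% — meets 43% limit
Employment 74 ≥ 6 months
LTV = 49,000/69,500 = 70.5% ≤ 75%
Liquid reserves cover 4,330/390 = 11.1 months — ≥ 6 required
All requirements met. Score 652 falls in the 650–696 tier → 11.7%.

Approved at 11.7%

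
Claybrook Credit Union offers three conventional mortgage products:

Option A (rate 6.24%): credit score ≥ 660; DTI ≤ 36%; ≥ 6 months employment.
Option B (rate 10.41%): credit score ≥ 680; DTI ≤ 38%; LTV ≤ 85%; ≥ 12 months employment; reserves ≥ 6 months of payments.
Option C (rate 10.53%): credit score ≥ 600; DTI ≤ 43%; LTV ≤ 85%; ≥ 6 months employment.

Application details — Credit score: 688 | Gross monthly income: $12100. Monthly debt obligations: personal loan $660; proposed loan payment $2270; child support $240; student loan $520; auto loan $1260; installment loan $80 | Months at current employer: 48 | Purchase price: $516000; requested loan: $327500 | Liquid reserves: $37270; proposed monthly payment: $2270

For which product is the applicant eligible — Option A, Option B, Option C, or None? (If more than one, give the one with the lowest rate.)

Option C

Total debts = (660 + 2,270 + 240 + 520 + 1,260 + 80) = 5,030; DTI = 5,030/12,100 = 41.6%.
LTV = 327,500/516,000 = 63.5%.
Reserves = 37,270/2,270 = 16.4 months.
Option A: score 688 ≥ 660; DTI 41.6% > 36%; employment 48 ≥ 6 mo → does not qualify.
Option B: score 688 ≥ 680; DTI 41.6% > 38%; LTV 63.5% ≤ 85%; employment 48 ≥ 12 mo; reserves 16.4 ≥ 6 mo → does not qualify.
Option C: score 688 ≥ 600; DTI 41.6% ≤ 43%; LTV 63.5% ≤ 85%; employment 48 ≥ 6 mo → qualifies.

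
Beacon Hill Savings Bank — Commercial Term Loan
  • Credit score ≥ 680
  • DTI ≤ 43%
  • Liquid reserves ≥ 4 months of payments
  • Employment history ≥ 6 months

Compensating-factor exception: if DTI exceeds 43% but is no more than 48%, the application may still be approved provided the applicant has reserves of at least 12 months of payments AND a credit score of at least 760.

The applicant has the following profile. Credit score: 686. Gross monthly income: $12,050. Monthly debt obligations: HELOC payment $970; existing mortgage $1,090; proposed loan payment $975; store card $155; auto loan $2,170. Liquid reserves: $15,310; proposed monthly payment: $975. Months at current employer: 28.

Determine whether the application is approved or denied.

Denied

Credit score 686 ≥ 680 (meets base)
Total debts = (970 + 1,090 + 975 + 155 + 2,170) = 5,360. DTI: 5,360 ÷ 12,050 = 44.5%, over the 43% base limit.
Reserves: 15,310 ÷ 975 = 15.7 months (meets 4-month minimum)
Employment 28 ≥ 6 months
DTI 44.5% is within the 43%–48% exception band; checking compensating factors.
Override check — reserves: 15.7 mo (ok); score: 686 (below 760).
Compensating-factor requirement not fully met.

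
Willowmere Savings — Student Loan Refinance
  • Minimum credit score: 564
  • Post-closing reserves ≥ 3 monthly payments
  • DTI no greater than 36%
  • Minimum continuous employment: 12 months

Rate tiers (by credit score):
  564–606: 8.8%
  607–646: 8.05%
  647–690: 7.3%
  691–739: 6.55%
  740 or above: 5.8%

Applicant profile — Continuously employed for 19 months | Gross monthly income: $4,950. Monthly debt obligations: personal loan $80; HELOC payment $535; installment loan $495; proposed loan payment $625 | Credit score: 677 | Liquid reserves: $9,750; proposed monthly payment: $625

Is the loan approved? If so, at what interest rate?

Credit score 677 ≥ 564 (meets minimum)
Employment 19 ≥ 12 months
Liquid reserves cover 9,750/625 = 15.6 months — ≥ 3 required
Total monthly debts = (80 + 535 + 495 + 625) = 1,735. Debt-to-income = 1,735/4,950 = 35.1% — meets 36% limit
All requirements met. Score 677 falls in the 647–690 tier → 7.3%.

Approved at 7.3%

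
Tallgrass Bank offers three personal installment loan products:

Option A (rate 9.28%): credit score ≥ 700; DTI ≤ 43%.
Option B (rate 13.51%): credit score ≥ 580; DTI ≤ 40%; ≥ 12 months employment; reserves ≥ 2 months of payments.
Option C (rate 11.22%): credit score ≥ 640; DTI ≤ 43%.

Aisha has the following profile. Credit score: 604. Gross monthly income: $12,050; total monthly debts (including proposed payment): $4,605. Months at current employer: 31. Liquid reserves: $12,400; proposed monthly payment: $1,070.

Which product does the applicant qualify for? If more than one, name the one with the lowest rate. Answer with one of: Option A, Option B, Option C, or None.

DTI = 4,605/12,050 = 38.2%.
Reserves = 12,400/1,070 = 11.6 months.
Option A: score 604 < 700; DTI 38.2% ≤ 43% → does not qualify.
Option B: score 604 ≥ 580; DTI 38.2% ≤ 40%; employment 31 ≥ 12 mo; reserves 11.6 ≥ 2 mo → qualifies.
Option C: score 604 < 640; DTI 38.2% ≤ 43% → does not qualify.

Option B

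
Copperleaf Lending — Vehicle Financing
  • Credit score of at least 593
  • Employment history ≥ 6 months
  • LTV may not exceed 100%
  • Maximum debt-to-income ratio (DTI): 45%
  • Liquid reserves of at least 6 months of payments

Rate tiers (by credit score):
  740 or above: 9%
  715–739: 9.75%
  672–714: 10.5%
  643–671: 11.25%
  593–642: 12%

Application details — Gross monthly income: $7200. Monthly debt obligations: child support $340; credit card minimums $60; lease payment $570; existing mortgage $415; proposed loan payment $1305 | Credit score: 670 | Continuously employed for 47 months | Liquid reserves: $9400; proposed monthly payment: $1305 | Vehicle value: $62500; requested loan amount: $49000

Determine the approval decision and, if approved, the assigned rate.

Credit score 670 ≥ 593 (meets minimum)
Employment 47 ≥ 6 months
Total monthly debts = (340 + 60 + 570 + 415 + 1,305) = 2,690. Debt-to-income = 2,690/7,200 = 37.4% — meets 45% limit
LTV: 49,000 ÷ 62,500 = 78.4%, within 100% cap
Reserves = 9,400/1,305 = 7.2 months ≥ 6
All requirements met. Score 670 falls in the 643–671 tier → 11.25%.

Approved at 11.25%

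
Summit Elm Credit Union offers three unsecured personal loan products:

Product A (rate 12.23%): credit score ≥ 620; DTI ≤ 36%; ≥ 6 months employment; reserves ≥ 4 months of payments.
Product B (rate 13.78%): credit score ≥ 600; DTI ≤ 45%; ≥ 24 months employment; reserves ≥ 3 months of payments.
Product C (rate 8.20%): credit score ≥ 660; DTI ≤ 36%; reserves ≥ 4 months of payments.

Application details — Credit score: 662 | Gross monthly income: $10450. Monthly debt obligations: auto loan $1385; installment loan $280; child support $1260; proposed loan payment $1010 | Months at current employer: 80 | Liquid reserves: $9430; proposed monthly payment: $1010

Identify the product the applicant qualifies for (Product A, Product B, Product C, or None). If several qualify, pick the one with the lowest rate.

Total debts = (1,385 + 280 + 1,260 + 1,010) = 3,935; DTI = 3,935/10,450 = 37.7%.
Reserves = 9,430/1,010 = 9.3 months.
Product A: score 662 ≥ 620; DTI 37.7% > 36%; employment 80 ≥ 6 mo; reserves 9.3 ≥ 4 mo → does not qualify.
Product B: score 662 ≥ 600; DTI 37.7% ≤ 45%; employment 80 ≥ 24 mo; reserves 9.3 ≥ 3 mo → qualifies.
Product C: score 662 ≥ 660; DTI 37.7% > 36%; reserves 9.3 ≥ 4 mo → does not qualify.

Product B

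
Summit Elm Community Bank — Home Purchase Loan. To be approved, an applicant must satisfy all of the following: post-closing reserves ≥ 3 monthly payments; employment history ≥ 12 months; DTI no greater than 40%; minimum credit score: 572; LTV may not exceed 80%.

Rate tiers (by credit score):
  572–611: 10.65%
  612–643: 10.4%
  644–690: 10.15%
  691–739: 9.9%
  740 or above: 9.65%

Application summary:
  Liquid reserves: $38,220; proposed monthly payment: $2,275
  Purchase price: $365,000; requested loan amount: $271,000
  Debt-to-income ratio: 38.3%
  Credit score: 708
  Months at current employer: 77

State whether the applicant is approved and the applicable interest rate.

Approved at 9.9%

Credit score 708 ≥ 572 (meets minimum)
Loan-to-value = 271,000/365,000 = 74.2% — pass (80% max)
Employment 77 ≥ 12 months
Reserves: 38,220 ÷ 2,275 = 16.8 months (meets 3-month minimum)
Debt-to-income 38.3% vs 40% cap — pass
All requirements met. Score 708 falls in the 691–739 tier → 9.9%.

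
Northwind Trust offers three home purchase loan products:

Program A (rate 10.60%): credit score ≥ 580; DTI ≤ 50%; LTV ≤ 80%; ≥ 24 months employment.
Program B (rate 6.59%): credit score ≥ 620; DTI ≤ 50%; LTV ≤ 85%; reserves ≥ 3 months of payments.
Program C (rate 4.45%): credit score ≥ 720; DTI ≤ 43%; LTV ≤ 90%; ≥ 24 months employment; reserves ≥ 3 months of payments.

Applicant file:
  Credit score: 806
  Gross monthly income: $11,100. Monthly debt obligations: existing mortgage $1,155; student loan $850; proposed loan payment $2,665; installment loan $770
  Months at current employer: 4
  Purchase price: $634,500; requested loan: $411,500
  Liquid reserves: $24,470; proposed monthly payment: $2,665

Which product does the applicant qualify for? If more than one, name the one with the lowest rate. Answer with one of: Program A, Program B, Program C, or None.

Program B

Total debts = (1,155 + 850 + 2,665 + 770) = 5,440; DTI = 5,440/11,100 = 49%.
LTV = 411,500/634,500 = 64.9%.
Reserves = 24,470/2,665 = 9.2 months.
Program A: score 806 ≥ 580; DTI 49% ≤ 50%; LTV 64.9% ≤ 80%; employment 4 < 24 mo → does not qualify.
Program B: score 806 ≥ 620; DTI 49% ≤ 50%; LTV 64.9% ≤ 85%; reserves 9.2 ≥ 3 mo → qualifies.
Program C: score 806 ≥ 720; DTI 49% > 43%; LTV 64.9% ≤ 90%; employment 4 < 24 mo; reserves 9.2 ≥ 3 mo → does not qualify.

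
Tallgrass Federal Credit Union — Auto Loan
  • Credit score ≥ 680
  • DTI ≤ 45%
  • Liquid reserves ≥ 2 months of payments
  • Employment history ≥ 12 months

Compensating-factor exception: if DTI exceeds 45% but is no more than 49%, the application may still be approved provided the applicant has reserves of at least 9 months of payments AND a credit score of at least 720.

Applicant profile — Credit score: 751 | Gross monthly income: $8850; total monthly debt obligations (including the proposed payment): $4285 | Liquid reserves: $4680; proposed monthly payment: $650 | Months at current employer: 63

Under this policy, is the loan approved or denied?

Denied

Credit score 751 ≥ 680 (meets base)
DTI: 4,285 ÷ 8,850 = 48.4%, over the 45% base limit.
Reserves: 4,680 ÷ 650 = 7.2 months (meets 2-month minimum)
Employment 63 ≥ 12 months
48.4% falls in the override range (45%–49%), so the compensating-factor test applies.
Reserves 7.2 < 9 months; credit score 751 ≥ 720.
Override conditions not both satisfied; exception does not apply.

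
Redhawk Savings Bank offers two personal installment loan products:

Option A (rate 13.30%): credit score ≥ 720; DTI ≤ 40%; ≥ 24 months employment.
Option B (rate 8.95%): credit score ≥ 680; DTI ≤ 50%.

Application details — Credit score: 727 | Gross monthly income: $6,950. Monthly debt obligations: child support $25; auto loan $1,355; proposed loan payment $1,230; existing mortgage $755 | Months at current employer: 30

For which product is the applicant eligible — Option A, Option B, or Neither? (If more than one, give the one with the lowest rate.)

Total debts = (25 + 1,355 + 1,230 + 755) = 3,365; DTI = 3,365/6,950 = 48.4%.
Option A: score 727 ≥ 720; DTI 48.4% > 40%; employment 30 ≥ 24 mo → does not qualify.
Option B: score 727 ≥ 680; DTI 48.4% ≤ 50% → qualifies.

Option B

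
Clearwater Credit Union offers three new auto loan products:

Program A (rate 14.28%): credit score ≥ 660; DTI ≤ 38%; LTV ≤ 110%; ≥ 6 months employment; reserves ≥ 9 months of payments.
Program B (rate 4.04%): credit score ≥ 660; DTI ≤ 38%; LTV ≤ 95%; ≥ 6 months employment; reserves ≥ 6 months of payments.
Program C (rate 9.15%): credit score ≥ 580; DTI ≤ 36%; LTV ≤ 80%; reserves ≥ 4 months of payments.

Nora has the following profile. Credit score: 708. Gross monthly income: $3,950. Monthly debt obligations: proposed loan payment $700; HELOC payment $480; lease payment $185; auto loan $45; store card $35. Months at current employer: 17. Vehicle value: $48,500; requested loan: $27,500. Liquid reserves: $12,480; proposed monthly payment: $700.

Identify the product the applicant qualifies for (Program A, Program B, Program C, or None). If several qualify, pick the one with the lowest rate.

Total debts = (700 + 480 + 185 + 45 + 35) = 1,445; DTI = 1,445/3,950 = 36.6%.
LTV = 27,500/48,500 = 56.7%.
Reserves = 12,480/700 = 17.8 months.
Program A: score 708 ≥ 660; DTI 36.6% ≤ 38%; LTV 56.7% ≤ 110%; employment 17 ≥ 6 mo; reserves 17.8 ≥ 9 mo → qualifies.
Program B: score 708 ≥ 660; DTI 36.6% ≤ 38%; LTV 56.7% ≤ 95%; employment 17 ≥ 6 mo; reserves 17.8 ≥ 6 mo → qualifies.
Program C: score 708 ≥ 580; DTI 36.6% > 36%; LTV 56.7% ≤ 80%; reserves 17.8 ≥ 4 mo → does not qualify.
Qualifying: Program A, Program B. Lowest rate is 4.04% → Program B.

Program B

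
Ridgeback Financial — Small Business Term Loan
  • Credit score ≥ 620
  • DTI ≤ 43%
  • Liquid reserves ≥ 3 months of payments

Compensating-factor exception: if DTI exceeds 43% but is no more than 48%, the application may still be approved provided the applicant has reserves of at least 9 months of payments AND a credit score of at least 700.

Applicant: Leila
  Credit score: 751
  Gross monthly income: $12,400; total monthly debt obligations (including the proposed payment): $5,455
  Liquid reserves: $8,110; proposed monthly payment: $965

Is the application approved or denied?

Credit score 751 ≥ 620 (meets base)
DTI: 5,455 ÷ 12,400 = 44%, over the 43% base limit.
Liquid reserves cover 8,110/965 = 8.4 months — ≥ 3 required
44% falls in the override range (43%–48%), so the compensating-factor test applies.
Reserves 8.4 < 9 months; credit score 751 ≥ 700.
Override conditions not both satisfied; exception does not apply.

Denied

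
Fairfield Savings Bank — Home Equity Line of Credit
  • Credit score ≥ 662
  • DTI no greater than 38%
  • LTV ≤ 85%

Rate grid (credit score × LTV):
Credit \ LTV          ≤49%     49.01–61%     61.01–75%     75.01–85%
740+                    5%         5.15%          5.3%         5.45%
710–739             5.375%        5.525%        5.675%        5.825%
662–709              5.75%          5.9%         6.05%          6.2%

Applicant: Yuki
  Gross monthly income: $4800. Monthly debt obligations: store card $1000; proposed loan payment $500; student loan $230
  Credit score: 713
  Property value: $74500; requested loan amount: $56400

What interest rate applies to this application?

Credit score 713 ≥ 662; Total monthly debts = (1,000 + 500 + 230) = 1,730. DTI: 1,730 ÷ 4,800 = 36%, within the 38% cap
LTV = 56,400/74,500 = 75.7% ≤ 85%
Row: 713 falls in 710–739. Column: 75.7% falls in 75.01–85%. Rate = 5.825%.

5.825%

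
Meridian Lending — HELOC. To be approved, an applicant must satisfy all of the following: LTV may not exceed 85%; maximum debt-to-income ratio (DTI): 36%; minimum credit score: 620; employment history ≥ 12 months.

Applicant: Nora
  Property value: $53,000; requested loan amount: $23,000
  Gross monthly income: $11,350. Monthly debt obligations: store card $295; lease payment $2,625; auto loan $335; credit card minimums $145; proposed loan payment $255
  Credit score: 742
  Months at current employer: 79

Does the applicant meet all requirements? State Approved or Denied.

LTV = 23,000/53,000 = 43.4% ≤ 85%
Total monthly debts = (295 + 2,625 + 335 + 145 + 255) = 3,655. DTI: 3,655 ÷ 11,350 = 32.2%, within the 36% cap
Credit score 742 ≥ 620 (meets)
Employment 79 ≥ 12 months
All criteria satisfied.

Approved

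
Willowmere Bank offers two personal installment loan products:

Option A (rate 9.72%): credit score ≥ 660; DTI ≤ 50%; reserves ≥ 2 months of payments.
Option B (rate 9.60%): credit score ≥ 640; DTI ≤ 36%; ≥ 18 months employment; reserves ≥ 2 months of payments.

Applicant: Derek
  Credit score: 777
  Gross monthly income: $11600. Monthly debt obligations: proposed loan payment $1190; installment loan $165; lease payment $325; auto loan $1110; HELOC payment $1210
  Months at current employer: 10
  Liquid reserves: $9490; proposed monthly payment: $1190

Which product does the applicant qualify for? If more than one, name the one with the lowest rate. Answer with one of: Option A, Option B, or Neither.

Total debts = (1,190 + 165 + 325 + 1,110 + 1,210) = 4,000; DTI = 4,000/11,600 = 34.5%.
Reserves = 9,490/1,190 = 8.0 months.
Option A: score 777 ≥ 660; DTI 34.5% ≤ 50%; reserves 8.0 ≥ 2 mo → qualifies.
Option B: score 777 ≥ 640; DTI 34.5% ≤ 36%; employment 10 < 18 mo; reserves 8.0 ≥ 2 mo → does not qualify.

Option A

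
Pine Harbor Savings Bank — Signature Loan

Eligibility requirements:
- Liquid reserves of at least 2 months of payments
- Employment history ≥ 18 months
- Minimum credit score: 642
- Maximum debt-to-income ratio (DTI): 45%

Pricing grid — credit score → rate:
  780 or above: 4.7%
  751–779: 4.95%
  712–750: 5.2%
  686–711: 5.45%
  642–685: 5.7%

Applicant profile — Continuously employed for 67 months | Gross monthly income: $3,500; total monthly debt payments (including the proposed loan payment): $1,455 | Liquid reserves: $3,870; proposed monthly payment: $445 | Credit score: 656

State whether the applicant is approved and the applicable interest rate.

Credit score 656 ≥ 642 (meets minimum)
DTI = 1,455/3,500 = 41.6% ≤ 45%
Reserves = 3,870/445 = 8.7 months ≥ 2
Employment 67 ≥ 18 months
All requirements met. Score 656 falls in the 642–685 tier → 5.7%.

Approved at 5.7%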